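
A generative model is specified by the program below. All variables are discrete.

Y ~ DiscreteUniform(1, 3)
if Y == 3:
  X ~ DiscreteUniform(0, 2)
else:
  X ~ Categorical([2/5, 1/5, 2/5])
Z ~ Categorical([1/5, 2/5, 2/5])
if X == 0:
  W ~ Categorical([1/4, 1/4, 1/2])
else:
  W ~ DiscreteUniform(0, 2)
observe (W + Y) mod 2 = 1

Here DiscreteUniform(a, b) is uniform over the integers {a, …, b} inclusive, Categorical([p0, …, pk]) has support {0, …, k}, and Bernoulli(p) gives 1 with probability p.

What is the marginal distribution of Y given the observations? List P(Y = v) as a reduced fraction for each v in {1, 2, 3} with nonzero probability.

Enumerate traces; 45 have nonzero weight after conditioning:
  (Y=1, X=0, Z=0, W=0) weight 1/150
  (Y=1, X=0, Z=0, W=2) weight 1/75
  (Y=1, X=0, Z=1, W=0) weight 1/75
  (Y=1, X=0, Z=1, W=2) weight 2/75
  (Y=1, X=0, Z=2, W=0) weight 1/75
  (Y=1, X=0, Z=2, W=2) weight 2/75
  (Y=1, X=1, Z=0, W=0) weight 1/225
  (Y=1, X=1, Z=0, W=2) weight 1/225
  (Y=2, X=0, Z=0, W=1) weight 1/150
  (Y=3, X=0, Z=0, W=0) weight 1/180
  … 35 more
Group by Y:
  weight(Y=1) = 7/30
  weight(Y=2) = 1/10
  weight(Y=3) = 25/108
Total weight = 7/30 + 1/10 + 25/108 = 61/108
P(Y=1 | obs) = 7/30 / 61/108 = 126/305
P(Y=2 | obs) = 1/10 / 61/108 = 54/305
P(Y=3 | obs) = 25/108 / 61/108 = 25/61

P(Y=1) = 126/305, P(Y=2) = 54/305, P(Y=3) = 25/61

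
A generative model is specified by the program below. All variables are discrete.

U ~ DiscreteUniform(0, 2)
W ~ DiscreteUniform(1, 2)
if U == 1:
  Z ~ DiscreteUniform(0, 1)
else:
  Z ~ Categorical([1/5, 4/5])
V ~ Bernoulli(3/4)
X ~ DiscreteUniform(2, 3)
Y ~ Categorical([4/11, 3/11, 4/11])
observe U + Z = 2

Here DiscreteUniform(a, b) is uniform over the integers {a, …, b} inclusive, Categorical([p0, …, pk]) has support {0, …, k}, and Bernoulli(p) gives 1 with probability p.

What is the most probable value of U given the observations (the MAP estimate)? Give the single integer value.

argmax_v P(U = v | obs) = 1

Enumerate traces; 48 have nonzero weight after conditioning:
  (U=1, W=1, Z=1, V=0, X=2, Y=0) weight 1/264
  (U=1, W=1, Z=1, V=0, X=2, Y=1) weight 1/352
  (U=1, W=1, Z=1, V=0, X=2, Y=2) weight 1/264
  (U=1, W=1, Z=1, V=0, X=3, Y=0) weight 1/264
  (U=1, W=1, Z=1, V=0, X=3, Y=1) weight 1/352
  (U=1, W=1, Z=1, V=0, X=3, Y=2) weight 1/264
  (U=1, W=1, Z=1, V=1, X=2, Y=0) weight 1/88
  (U=1, W=1, Z=1, V=1, X=2, Y=1) weight 3/352
  (U=2, W=1, Z=0, V=0, X=2, Y=0) weight 1/660
  … 39 more
Group by U:
  weight(U=1) = 1/6
  weight(U=2) = 1/15
Total weight = 1/6 + 1/15 = 7/30
P(U=1 | obs) = 1/6 / 7/30 = 5/7
P(U=2 | obs) = 1/15 / 7/30 = 2/7
argmax = 1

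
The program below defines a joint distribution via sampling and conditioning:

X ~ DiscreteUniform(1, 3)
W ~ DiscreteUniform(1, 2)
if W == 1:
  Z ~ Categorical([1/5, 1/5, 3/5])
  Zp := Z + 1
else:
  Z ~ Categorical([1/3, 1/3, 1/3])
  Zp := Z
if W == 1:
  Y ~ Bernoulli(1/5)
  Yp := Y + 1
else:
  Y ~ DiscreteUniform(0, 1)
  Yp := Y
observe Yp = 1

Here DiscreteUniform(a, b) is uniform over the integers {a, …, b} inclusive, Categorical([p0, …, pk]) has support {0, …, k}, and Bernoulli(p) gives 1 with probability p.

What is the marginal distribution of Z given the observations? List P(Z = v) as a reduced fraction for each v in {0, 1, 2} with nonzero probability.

Enumerate traces; 18 have nonzero weight after conditioning:
  (X=1, W=1, Z=0, Y=0) weight 2/75
  (X=1, W=1, Z=1, Y=0) weight 2/75
  (X=1, W=1, Z=2, Y=0) weight 2/25
  (X=1, W=2, Z=0, Y=1) weight 1/36
  (X=1, W=2, Z=1, Y=1) weight 1/36
  (X=1, W=2, Z=2, Y=1) weight 1/36
  (X=2, W=1, Z=0, Y=0) weight 2/75
  (X=2, W=1, Z=1, Y=0) weight 2/75
  … 10 more
Group by Z:
  weight(Z=0) = 49/300
  weight(Z=1) = 49/300
  weight(Z=2) = 97/300
Total weight = 49/300 + 49/300 + 97/300 = 13/20
P(Z=0 | obs) = 49/300 / 13/20 = 49/195
P(Z=1 | obs) = 49/300 / 13/20 = 49/195
P(Z=2 | obs) = 97/300 / 13/20 = 97/195

P(Z=0) = 49/195, P(Z=1) = 49/195, P(Z=2) = 97/195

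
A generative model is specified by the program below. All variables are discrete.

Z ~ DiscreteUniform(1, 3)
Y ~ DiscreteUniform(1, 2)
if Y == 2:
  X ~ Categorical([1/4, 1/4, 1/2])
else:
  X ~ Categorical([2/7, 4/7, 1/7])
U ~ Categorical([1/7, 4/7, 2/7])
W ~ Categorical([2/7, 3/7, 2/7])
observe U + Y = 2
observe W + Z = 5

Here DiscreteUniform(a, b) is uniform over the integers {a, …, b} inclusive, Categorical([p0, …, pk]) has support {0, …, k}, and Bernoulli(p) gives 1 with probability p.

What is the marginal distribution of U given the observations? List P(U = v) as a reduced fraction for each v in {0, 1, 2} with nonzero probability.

P(U=0) = 1/5, P(U=1) = 4/5

Enumerate traces; 6 have nonzero weight after conditioning:
  (Z=3, Y=1, X=0, U=1, W=2) weight 8/1029
  (Z=3, Y=1, X=1, U=1, W=2) weight 16/1029
  (Z=3, Y=1, X=2, U=1, W=2) weight 4/1029
  (Z=3, Y=2, X=0, U=0, W=2) weight 1/588
  (Z=3, Y=2, X=1, U=0, W=2) weight 1/588
  (Z=3, Y=2, X=2, U=0, W=2) weight 1/294
Group by U:
  weight(U=0) = 1/147
  weight(U=1) = 4/147
Total weight = 1/147 + 4/147 = 5/147
P(U=0 | obs) = 1/147 / 5/147 = 1/5
P(U=1 | obs) = 4/147 / 5/147 = 4/5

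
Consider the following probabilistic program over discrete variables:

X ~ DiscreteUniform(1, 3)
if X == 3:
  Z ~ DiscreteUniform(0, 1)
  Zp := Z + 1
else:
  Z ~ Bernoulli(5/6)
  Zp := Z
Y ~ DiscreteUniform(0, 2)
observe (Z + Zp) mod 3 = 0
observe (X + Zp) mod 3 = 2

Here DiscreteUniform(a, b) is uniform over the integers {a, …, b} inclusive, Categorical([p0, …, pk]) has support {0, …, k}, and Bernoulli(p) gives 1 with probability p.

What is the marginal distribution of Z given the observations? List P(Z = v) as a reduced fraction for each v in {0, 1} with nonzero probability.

Enumerate traces; 6 have nonzero weight after conditioning:
  (X=2, Z=0, Y=0) weight 1/54
  (X=2, Z=0, Y=1) weight 1/54
  (X=2, Z=0, Y=2) weight 1/54
  (X=3, Z=1, Y=0) weight 1/18
  (X=3, Z=1, Y=1) weight 1/18
  (X=3, Z=1, Y=2) weight 1/18
Group by Z:
  weight(Z=0) = 1/18
  weight(Z=1) = 1/6
Total weight = 1/18 + 1/6 = 2/9
P(Z=0 | obs) = 1/18 / 2/9 = 1/4
P(Z=1 | obs) = 1/6 / 2/9 = 3/4

P(Z=0) = 1/4, P(Z=1) = 3/4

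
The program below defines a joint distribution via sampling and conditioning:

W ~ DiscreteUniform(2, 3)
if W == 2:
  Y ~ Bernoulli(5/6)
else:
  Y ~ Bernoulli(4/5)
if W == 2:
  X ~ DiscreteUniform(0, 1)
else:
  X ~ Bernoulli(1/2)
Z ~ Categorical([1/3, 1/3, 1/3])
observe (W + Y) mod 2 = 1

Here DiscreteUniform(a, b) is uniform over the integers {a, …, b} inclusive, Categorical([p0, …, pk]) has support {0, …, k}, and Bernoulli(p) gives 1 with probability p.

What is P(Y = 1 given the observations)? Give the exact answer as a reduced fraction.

Enumerate traces; 12 have nonzero weight after conditioning:
  (W=2, Y=1, X=0, Z=0) weight 5/72
  (W=2, Y=1, X=0, Z=1) weight 5/72
  (W=2, Y=1, X=0, Z=2) weight 5/72
  (W=2, Y=1, X=1, Z=0) weight 5/72
  (W=2, Y=1, X=1, Z=1) weight 5/72
  (W=2, Y=1, X=1, Z=2) weight 5/72
  (W=3, Y=0, X=0, Z=0) weight 1/60
  (W=3, Y=0, X=0, Z=1) weight 1/60
  … 4 more
Group by Y:
  weight(Y=0) = 1/10
  weight(Y=1) = 5/12
Total weight = 1/10 + 5/12 = 31/60
P(Y=0 | obs) = 1/10 / 31/60 = 6/31
P(Y=1 | obs) = 5/12 / 31/60 = 25/31

P(Y = 1 | obs) = 25/31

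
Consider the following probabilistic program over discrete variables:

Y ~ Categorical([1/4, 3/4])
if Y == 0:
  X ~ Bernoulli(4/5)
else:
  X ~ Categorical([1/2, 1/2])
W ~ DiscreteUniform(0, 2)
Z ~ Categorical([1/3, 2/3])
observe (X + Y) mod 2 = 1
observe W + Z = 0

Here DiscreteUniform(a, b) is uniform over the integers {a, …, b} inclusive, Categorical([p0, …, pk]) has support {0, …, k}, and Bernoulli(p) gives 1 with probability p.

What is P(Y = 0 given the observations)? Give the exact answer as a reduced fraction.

Enumerate traces; 2 have nonzero weight after conditioning:
  (Y=0, X=1, W=0, Z=0) weight 1/45
  (Y=1, X=0, W=0, Z=0) weight 1/24
Group by Y:
  weight(Y=0) = 1/45
  weight(Y=1) = 1/24
Total weight = 1/45 + 1/24 = 23/360
P(Y=0 | obs) = 1/45 / 23/360 = 8/23
P(Y=1 | obs) = 1/24 / 23/360 = 15/23

P(Y = 0 | obs) = 8/23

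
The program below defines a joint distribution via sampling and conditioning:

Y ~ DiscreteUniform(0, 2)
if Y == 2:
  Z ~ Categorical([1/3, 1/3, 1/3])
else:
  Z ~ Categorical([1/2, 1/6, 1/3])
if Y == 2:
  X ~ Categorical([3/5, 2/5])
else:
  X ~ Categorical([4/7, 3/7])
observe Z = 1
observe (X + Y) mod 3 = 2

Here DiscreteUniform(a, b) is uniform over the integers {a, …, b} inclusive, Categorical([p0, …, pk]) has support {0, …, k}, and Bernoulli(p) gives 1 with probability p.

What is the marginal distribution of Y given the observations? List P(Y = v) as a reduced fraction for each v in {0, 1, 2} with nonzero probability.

P(Y=1) = 5/19, P(Y=2) = 14/19

Enumerate traces; 2 have nonzero weight after conditioning:
  (Y=1, Z=1, X=1) weight 1/42
  (Y=2, Z=1, X=0) weight 1/15
Group by Y:
  weight(Y=1) = 1/42
  weight(Y=2) = 1/15
Total weight = 1/42 + 1/15 = 19/210
P(Y=1 | obs) = 1/42 / 19/210 = 5/19
P(Y=2 | obs) = 1/15 / 19/210 = 14/19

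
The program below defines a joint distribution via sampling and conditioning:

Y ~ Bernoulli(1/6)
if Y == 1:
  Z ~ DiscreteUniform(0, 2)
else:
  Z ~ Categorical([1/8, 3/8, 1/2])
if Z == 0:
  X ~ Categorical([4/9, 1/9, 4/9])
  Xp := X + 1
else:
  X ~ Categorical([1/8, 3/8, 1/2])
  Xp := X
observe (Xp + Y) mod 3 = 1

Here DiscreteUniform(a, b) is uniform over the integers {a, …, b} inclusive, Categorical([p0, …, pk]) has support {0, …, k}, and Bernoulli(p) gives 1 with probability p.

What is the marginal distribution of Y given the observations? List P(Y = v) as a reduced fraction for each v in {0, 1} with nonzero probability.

P(Y=0) = 663/743, P(Y=1) = 80/743

Enumerate traces; 6 have nonzero weight after conditioning:
  (Y=0, Z=0, X=0) weight 5/108
  (Y=0, Z=1, X=1) weight 15/128
  (Y=0, Z=2, X=1) weight 5/32
  (Y=1, Z=0, X=2) weight 2/81
  (Y=1, Z=1, X=0) weight 1/144
  (Y=1, Z=2, X=0) weight 1/144
Group by Y:
  weight(Y=0) = 1105/3456
  weight(Y=1) = 25/648
Total weight = 1105/3456 + 25/648 = 3715/10368
P(Y=0 | obs) = 1105/3456 / 3715/10368 = 663/743
P(Y=1 | obs) = 25/648 / 3715/10368 = 80/743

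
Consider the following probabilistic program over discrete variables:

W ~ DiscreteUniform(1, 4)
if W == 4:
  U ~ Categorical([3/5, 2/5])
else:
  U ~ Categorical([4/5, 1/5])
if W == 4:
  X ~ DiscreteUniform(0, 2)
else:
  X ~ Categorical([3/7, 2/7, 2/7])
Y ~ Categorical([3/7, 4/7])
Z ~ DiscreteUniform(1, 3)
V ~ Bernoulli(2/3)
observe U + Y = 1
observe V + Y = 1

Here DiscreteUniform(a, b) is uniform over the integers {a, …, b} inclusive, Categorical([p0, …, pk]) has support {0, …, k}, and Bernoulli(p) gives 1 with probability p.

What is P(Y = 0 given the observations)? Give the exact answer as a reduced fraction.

P(Y = 0 | obs) = 1/3

Enumerate traces; 72 have nonzero weight after conditioning:
  (W=1, U=0, X=0, Y=1, Z=1, V=0) weight 4/735
  (W=1, U=0, X=0, Y=1, Z=2, V=0) weight 4/735
  (W=1, U=0, X=0, Y=1, Z=3, V=0) weight 4/735
  (W=1, U=0, X=1, Y=1, Z=1, V=0) weight 8/2205
  (W=1, U=0, X=1, Y=1, Z=2, V=0) weight 8/2205
  (W=1, U=0, X=1, Y=1, Z=3, V=0) weight 8/2205
  (W=1, U=0, X=2, Y=1, Z=1, V=0) weight 8/2205
  (W=1, U=0, X=2, Y=1, Z=2, V=0) weight 8/2205
  (W=1, U=1, X=0, Y=0, Z=1, V=1) weight 1/490
  … 63 more
Group by Y:
  weight(Y=0) = 1/14
  weight(Y=1) = 1/7
Total weight = 1/14 + 1/7 = 3/14
P(Y=0 | obs) = 1/14 / 3/14 = 1/3
P(Y=1 | obs) = 1/7 / 3/14 = 2/3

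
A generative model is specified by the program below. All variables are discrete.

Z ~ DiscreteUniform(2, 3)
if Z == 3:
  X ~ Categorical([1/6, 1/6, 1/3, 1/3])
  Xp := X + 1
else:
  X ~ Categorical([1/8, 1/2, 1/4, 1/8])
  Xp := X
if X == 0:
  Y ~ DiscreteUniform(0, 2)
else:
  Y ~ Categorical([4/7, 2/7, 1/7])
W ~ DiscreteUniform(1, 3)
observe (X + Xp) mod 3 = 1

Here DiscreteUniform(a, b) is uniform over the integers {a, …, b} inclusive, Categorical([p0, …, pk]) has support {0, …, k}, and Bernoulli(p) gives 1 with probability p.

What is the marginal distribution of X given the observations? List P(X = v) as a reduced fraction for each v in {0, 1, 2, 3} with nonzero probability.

P(X=0) = 2/9, P(X=2) = 1/3, P(X=3) = 4/9

Enumerate traces; 27 have nonzero weight after conditioning:
  (Z=2, X=2, Y=0, W=1) weight 1/42
  (Z=2, X=2, Y=0, W=2) weight 1/42
  (Z=2, X=2, Y=0, W=3) weight 1/42
  (Z=2, X=2, Y=1, W=1) weight 1/84
  (Z=2, X=2, Y=1, W=2) weight 1/84
  (Z=2, X=2, Y=1, W=3) weight 1/84
  (Z=2, X=2, Y=2, W=1) weight 1/168
  (Z=2, X=2, Y=2, W=2) weight 1/168
  (Z=3, X=0, Y=0, W=1) weight 1/108
  (Z=3, X=3, Y=0, W=1) weight 2/63
  … 17 more
Group by X:
  weight(X=0) = 1/12
  weight(X=2) = 1/8
  weight(X=3) = 1/6
Total weight = 1/12 + 1/8 + 1/6 = 3/8
P(X=0 | obs) = 1/12 / 3/8 = 2/9
P(X=2 | obs) = 1/8 / 3/8 = 1/3
P(X=3 | obs) = 1/6 / 3/8 = 4/9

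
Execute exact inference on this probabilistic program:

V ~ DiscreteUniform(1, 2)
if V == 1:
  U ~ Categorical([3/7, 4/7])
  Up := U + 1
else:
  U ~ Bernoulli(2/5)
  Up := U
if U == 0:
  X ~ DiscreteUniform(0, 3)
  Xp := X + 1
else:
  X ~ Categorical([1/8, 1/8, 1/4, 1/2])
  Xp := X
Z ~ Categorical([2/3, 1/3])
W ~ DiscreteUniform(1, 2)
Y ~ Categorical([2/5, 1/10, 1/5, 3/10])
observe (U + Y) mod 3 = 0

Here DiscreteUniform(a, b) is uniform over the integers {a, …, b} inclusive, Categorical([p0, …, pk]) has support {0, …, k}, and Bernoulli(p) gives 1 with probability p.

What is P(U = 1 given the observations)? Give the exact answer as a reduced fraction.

P(U = 1 | obs) = 17/80

Enumerate traces; 96 have nonzero weight after conditioning:
  (V=1, U=0, X=0, Z=0, W=1, Y=0) weight 1/140
  (V=1, U=0, X=0, Z=0, W=1, Y=3) weight 3/560
  (V=1, U=0, X=0, Z=0, W=2, Y=0) weight 1/140
  (V=1, U=0, X=0, Z=0, W=2, Y=3) weight 3/560
  (V=1, U=0, X=0, Z=1, W=1, Y=0) weight 1/280
  (V=1, U=0, X=0, Z=1, W=1, Y=3) weight 3/1120
  (V=1, U=0, X=0, Z=1, W=2, Y=0) weight 1/280
  (V=1, U=0, X=0, Z=1, W=2, Y=3) weight 3/1120
  (V=1, U=1, X=0, Z=0, W=1, Y=2) weight 1/420
  … 87 more
Group by U:
  weight(U=0) = 9/25
  weight(U=1) = 17/175
Total weight = 9/25 + 17/175 = 16/35
P(U=0 | obs) = 9/25 / 16/35 = 63/80
P(U=1 | obs) = 17/175 / 16/35 = 17/80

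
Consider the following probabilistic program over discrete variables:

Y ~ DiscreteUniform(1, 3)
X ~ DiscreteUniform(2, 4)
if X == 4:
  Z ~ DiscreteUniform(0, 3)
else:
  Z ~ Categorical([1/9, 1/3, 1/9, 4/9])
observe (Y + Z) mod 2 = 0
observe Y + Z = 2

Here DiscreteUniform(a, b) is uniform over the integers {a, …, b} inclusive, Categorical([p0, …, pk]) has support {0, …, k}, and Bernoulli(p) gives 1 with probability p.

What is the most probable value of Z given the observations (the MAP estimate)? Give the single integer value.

argmax_v P(Z = v | obs) = 1

Enumerate traces; 6 have nonzero weight after conditioning:
  (Y=1, X=2, Z=1) weight 1/27
  (Y=1, X=3, Z=1) weight 1/27
  (Y=1, X=4, Z=1) weight 1/36
  (Y=2, X=2, Z=0) weight 1/81
  (Y=2, X=3, Z=0) weight 1/81
  (Y=2, X=4, Z=0) weight 1/36
Group by Z:
  weight(Z=0) = 17/324
  weight(Z=1) = 11/108
Total weight = 17/324 + 11/108 = 25/162
P(Z=0 | obs) = 17/324 / 25/162 = 17/50
P(Z=1 | obs) = 11/108 / 25/162 = 33/50
argmax = 1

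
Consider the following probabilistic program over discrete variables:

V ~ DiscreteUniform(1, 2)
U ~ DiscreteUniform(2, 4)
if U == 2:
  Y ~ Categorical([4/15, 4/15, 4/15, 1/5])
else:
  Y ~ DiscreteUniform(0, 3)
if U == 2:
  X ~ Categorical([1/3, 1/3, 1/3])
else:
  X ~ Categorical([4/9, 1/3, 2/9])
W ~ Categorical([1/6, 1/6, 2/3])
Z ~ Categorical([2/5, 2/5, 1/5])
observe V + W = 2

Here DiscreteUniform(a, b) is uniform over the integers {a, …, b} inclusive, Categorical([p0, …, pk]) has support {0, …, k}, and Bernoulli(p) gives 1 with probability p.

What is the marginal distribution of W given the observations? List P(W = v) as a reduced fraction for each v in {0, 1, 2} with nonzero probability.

P(W=0) = 1/2, P(W=1) = 1/2

Enumerate traces; 216 have nonzero weight after conditioning:
  (V=1, U=2, Y=0, X=0, W=1, Z=0) weight 2/2025
  (V=1, U=2, Y=0, X=0, W=1, Z=1) weight 2/2025
  (V=1, U=2, Y=0, X=0, W=1, Z=2) weight 1/2025
  (V=1, U=2, Y=0, X=1, W=1, Z=0) weight 2/2025
  (V=1, U=2, Y=0, X=1, W=1, Z=1) weight 2/2025
  (V=1, U=2, Y=0, X=1, W=1, Z=2) weight 1/2025
  (V=1, U=2, Y=0, X=2, W=1, Z=0) weight 2/2025
  (V=1, U=2, Y=0, X=2, W=1, Z=1) weight 2/2025
  (V=2, U=2, Y=0, X=0, W=0, Z=0) weight 2/2025
  … 207 more
Group by W:
  weight(W=0) = 1/12
  weight(W=1) = 1/12
Total weight = 1/12 + 1/12 = 1/6
P(W=0 | obs) = 1/12 / 1/6 = 1/2
P(W=1 | obs) = 1/12 / 1/6 = 1/2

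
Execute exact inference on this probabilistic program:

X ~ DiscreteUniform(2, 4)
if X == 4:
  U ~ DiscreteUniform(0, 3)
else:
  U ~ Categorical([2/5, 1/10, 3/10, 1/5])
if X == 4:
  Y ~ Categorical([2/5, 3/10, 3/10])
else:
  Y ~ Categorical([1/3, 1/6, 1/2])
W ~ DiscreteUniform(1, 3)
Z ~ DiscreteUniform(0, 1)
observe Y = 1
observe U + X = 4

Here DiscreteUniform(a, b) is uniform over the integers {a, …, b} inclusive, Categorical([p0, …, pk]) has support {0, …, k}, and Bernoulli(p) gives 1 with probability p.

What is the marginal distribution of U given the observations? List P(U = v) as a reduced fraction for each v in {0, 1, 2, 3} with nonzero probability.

Enumerate traces; 18 have nonzero weight after conditioning:
  (X=2, U=2, Y=1, W=1, Z=0) weight 1/360
  (X=2, U=2, Y=1, W=1, Z=1) weight 1/360
  (X=2, U=2, Y=1, W=2, Z=0) weight 1/360
  (X=2, U=2, Y=1, W=2, Z=1) weight 1/360
  (X=2, U=2, Y=1, W=3, Z=0) weight 1/360
  (X=2, U=2, Y=1, W=3, Z=1) weight 1/360
  (X=3, U=1, Y=1, W=1, Z=0) weight 1/1080
  (X=3, U=1, Y=1, W=1, Z=1) weight 1/1080
  (X=4, U=0, Y=1, W=1, Z=0) weight 1/240
  … 9 more
Group by U:
  weight(U=0) = 1/40
  weight(U=1) = 1/180
  weight(U=2) = 1/60
Total weight = 1/40 + 1/180 + 1/60 = 17/360
P(U=0 | obs) = 1/40 / 17/360 = 9/17
P(U=1 | obs) = 1/180 / 17/360 = 2/17
P(U=2 | obs) = 1/60 / 17/360 = 6/17

P(U=0) = 9/17, P(U=1) = 2/17, P(U=2) = 6/17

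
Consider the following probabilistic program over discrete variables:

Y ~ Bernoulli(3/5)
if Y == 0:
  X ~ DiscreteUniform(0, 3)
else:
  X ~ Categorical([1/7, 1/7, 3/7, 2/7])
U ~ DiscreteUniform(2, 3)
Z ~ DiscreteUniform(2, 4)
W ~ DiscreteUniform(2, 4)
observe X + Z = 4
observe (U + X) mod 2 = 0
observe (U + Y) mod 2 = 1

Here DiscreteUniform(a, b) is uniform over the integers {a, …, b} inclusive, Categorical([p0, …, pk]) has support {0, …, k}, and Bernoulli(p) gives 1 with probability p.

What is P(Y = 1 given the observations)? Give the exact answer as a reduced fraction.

P(Y = 1 | obs) = 24/31

Enumerate traces; 9 have nonzero weight after conditioning:
  (Y=0, X=1, U=3, Z=3, W=2) weight 1/180
  (Y=0, X=1, U=3, Z=3, W=3) weight 1/180
  (Y=0, X=1, U=3, Z=3, W=4) weight 1/180
  (Y=1, X=0, U=2, Z=4, W=2) weight 1/210
  (Y=1, X=0, U=2, Z=4, W=3) weight 1/210
  (Y=1, X=0, U=2, Z=4, W=4) weight 1/210
  (Y=1, X=2, U=2, Z=2, W=2) weight 1/70
  (Y=1, X=2, U=2, Z=2, W=3) weight 1/70
  … 1 more
Group by Y:
  weight(Y=0) = 1/60
  weight(Y=1) = 2/35
Total weight = 1/60 + 2/35 = 31/420
P(Y=0 | obs) = 1/60 / 31/420 = 7/31
P(Y=1 | obs) = 2/35 / 31/420 = 24/31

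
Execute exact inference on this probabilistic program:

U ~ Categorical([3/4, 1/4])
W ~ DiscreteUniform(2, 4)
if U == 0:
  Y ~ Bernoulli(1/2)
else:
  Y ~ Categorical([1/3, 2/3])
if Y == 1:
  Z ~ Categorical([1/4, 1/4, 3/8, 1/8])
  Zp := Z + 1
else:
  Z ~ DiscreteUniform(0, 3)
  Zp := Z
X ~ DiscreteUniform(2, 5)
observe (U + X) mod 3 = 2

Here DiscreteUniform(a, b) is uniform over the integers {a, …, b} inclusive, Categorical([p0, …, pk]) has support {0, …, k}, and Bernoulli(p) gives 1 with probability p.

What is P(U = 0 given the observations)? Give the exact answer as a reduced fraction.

P(U = 0 | obs) = 6/7

Enumerate traces; 72 have nonzero weight after conditioning:
  (U=0, W=2, Y=0, Z=0, X=2) weight 1/128
  (U=0, W=2, Y=0, Z=0, X=5) weight 1/128
  (U=0, W=2, Y=0, Z=1, X=2) weight 1/128
  (U=0, W=2, Y=0, Z=1, X=5) weight 1/128
  (U=0, W=2, Y=0, Z=2, X=2) weight 1/128
  (U=0, W=2, Y=0, Z=2, X=5) weight 1/128
  (U=0, W=2, Y=0, Z=3, X=2) weight 1/128
  (U=0, W=2, Y=0, Z=3, X=5) weight 1/128
  (U=1, W=2, Y=0, Z=0, X=4) weight 1/576
  … 63 more
Group by U:
  weight(U=0) = 3/8
  weight(U=1) = 1/16
Total weight = 3/8 + 1/16 = 7/16
P(U=0 | obs) = 3/8 / 7/16 = 6/7
P(U=1 | obs) = 1/16 / 7/16 = 1/7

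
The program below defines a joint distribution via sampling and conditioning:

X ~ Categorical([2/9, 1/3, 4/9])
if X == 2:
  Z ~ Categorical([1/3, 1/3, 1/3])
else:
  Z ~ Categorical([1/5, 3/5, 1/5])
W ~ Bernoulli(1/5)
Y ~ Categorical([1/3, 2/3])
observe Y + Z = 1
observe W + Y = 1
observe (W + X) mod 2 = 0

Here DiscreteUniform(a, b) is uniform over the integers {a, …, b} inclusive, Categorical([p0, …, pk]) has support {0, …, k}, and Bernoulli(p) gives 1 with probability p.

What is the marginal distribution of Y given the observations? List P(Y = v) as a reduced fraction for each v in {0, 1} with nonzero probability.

Enumerate traces; 3 have nonzero weight after conditioning:
  (X=0, Z=0, W=0, Y=1) weight 16/675
  (X=1, Z=1, W=1, Y=0) weight 1/75
  (X=2, Z=0, W=0, Y=1) weight 32/405
Group by Y:
  weight(Y=0) = 1/75
  weight(Y=1) = 208/2025
Total weight = 1/75 + 208/2025 = 47/405
P(Y=0 | obs) = 1/75 / 47/405 = 27/235
P(Y=1 | obs) = 208/2025 / 47/405 = 208/235

P(Y=0) = 27/235, P(Y=1) = 208/235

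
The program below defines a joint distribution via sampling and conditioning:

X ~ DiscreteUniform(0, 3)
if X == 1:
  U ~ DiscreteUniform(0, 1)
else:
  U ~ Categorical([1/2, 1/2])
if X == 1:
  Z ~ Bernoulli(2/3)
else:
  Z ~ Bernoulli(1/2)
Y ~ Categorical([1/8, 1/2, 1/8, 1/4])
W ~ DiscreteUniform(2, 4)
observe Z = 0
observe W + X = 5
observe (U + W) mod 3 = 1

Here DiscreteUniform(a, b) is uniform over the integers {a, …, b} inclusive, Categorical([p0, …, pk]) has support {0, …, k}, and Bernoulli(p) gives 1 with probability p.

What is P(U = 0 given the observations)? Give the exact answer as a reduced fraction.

Enumerate traces; 8 have nonzero weight after conditioning:
  (X=1, U=0, Z=0, Y=0, W=4) weight 1/576
  (X=1, U=0, Z=0, Y=1, W=4) weight 1/144
  (X=1, U=0, Z=0, Y=2, W=4) weight 1/576
  (X=1, U=0, Z=0, Y=3, W=4) weight 1/288
  (X=2, U=1, Z=0, Y=0, W=3) weight 1/384
  (X=2, U=1, Z=0, Y=1, W=3) weight 1/96
  (X=2, U=1, Z=0, Y=2, W=3) weight 1/384
  (X=2, U=1, Z=0, Y=3, W=3) weight 1/192
Group by U:
  weight(U=0) = 1/72
  weight(U=1) = 1/48
Total weight = 1/72 + 1/48 = 5/144
P(U=0 | obs) = 1/72 / 5/144 = 2/5
P(U=1 | obs) = 1/48 / 5/144 = 3/5

P(U = 0 | obs) = 2/5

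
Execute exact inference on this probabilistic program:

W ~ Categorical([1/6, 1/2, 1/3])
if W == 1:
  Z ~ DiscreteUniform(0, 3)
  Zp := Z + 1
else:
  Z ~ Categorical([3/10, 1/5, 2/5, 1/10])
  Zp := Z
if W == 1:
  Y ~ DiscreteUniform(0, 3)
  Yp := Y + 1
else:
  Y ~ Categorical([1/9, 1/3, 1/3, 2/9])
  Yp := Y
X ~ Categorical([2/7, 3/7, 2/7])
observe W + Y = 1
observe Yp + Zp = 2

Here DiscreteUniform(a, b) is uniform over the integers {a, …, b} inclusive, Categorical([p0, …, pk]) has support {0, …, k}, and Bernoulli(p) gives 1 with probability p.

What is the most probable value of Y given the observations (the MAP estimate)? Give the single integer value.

argmax_v P(Y = v | obs) = 0

Enumerate traces; 6 have nonzero weight after conditioning:
  (W=0, Z=1, Y=1, X=0) weight 1/315
  (W=0, Z=1, Y=1, X=1) weight 1/210
  (W=0, Z=1, Y=1, X=2) weight 1/315
  (W=1, Z=0, Y=0, X=0) weight 1/112
  (W=1, Z=0, Y=0, X=1) weight 3/224
  (W=1, Z=0, Y=0, X=2) weight 1/112
Group by Y:
  weight(Y=0) = 1/32
  weight(Y=1) = 1/90
Total weight = 1/32 + 1/90 = 61/1440
P(Y=0 | obs) = 1/32 / 61/1440 = 45/61
P(Y=1 | obs) = 1/90 / 61/1440 = 16/61
argmax = 0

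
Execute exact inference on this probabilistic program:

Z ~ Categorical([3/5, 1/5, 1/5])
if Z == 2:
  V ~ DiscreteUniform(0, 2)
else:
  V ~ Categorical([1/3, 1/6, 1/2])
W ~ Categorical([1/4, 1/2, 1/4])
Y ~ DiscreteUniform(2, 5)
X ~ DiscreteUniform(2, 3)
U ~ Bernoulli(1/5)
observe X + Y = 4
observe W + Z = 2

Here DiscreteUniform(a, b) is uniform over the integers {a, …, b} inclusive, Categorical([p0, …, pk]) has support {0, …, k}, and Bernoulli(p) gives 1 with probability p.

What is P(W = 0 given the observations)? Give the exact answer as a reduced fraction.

Enumerate traces; 18 have nonzero weight after conditioning:
  (Z=0, V=0, W=2, Y=2, X=2, U=0) weight 1/200
  (Z=0, V=0, W=2, Y=2, X=2, U=1) weight 1/800
  (Z=0, V=1, W=2, Y=2, X=2, U=0) weight 1/400
  (Z=0, V=1, W=2, Y=2, X=2, U=1) weight 1/1600
  (Z=0, V=2, W=2, Y=2, X=2, U=0) weight 3/400
  (Z=0, V=2, W=2, Y=2, X=2, U=1) weight 3/1600
  (Z=1, V=0, W=1, Y=2, X=2, U=0) weight 1/300
  (Z=1, V=0, W=1, Y=2, X=2, U=1) weight 1/1200
  (Z=2, V=0, W=0, Y=2, X=2, U=0) weight 1/600
  … 9 more
Group by W:
  weight(W=0) = 1/160
  weight(W=1) = 1/80
  weight(W=2) = 3/160
Total weight = 1/160 + 1/80 + 3/160 = 3/80
P(W=0 | obs) = 1/160 / 3/80 = 1/6
P(W=1 | obs) = 1/80 / 3/80 = 1/3
P(W=2 | obs) = 3/160 / 3/80 = 1/2

P(W = 0 | obs) = 1/6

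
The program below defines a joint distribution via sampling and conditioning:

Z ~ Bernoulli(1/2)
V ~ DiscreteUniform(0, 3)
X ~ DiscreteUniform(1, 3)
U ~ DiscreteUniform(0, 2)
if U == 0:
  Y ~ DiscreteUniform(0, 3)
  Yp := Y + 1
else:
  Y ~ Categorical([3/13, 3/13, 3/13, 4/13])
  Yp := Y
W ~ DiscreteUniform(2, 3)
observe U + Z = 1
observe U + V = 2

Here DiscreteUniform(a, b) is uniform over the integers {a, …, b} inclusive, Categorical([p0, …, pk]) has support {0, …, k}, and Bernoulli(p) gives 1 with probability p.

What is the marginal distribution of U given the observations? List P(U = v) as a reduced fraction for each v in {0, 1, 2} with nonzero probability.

Enumerate traces; 48 have nonzero weight after conditioning:
  (Z=0, V=1, X=1, U=1, Y=0, W=2) weight 1/624
  (Z=0, V=1, X=1, U=1, Y=0, W=3) weight 1/624
  (Z=0, V=1, X=1, U=1, Y=1, W=2) weight 1/624
  (Z=0, V=1, X=1, U=1, Y=1, W=3) weight 1/624
  (Z=0, V=1, X=1, U=1, Y=2, W=2) weight 1/624
  (Z=0, V=1, X=1, U=1, Y=2, W=3) weight 1/624
  (Z=0, V=1, X=1, U=1, Y=3, W=2) weight 1/468
  (Z=0, V=1, X=1, U=1, Y=3, W=3) weight 1/468
  (Z=1, V=2, X=1, U=0, Y=0, W=2) weight 1/576
  … 39 more
Group by U:
  weight(U=0) = 1/24
  weight(U=1) = 1/24
Total weight = 1/24 + 1/24 = 1/12
P(U=0 | obs) = 1/24 / 1/12 = 1/2
P(U=1 | obs) = 1/24 / 1/12 = 1/2

P(U=0) = 1/2, P(U=1) = 1/2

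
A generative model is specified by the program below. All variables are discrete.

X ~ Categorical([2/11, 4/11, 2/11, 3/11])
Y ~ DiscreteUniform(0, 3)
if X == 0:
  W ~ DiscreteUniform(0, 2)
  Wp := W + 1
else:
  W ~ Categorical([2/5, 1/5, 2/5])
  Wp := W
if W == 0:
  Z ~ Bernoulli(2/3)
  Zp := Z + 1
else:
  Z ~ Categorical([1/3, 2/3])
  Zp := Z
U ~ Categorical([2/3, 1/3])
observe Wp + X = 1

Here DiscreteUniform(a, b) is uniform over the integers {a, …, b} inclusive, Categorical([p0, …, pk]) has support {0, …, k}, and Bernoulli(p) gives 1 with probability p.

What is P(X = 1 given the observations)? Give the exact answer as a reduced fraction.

P(X = 1 | obs) = 12/17

Enumerate traces; 32 have nonzero weight after conditioning:
  (X=0, Y=0, W=0, Z=0, U=0) weight 1/297
  (X=0, Y=0, W=0, Z=0, U=1) weight 1/594
  (X=0, Y=0, W=0, Z=1, U=0) weight 2/297
  (X=0, Y=0, W=0, Z=1, U=1) weight 1/297
  (X=0, Y=1, W=0, Z=0, U=0) weight 1/297
  (X=0, Y=1, W=0, Z=0, U=1) weight 1/594
  (X=0, Y=1, W=0, Z=1, U=0) weight 2/297
  (X=0, Y=1, W=0, Z=1, U=1) weight 1/297
  (X=1, Y=0, W=0, Z=0, U=0) weight 4/495
  … 23 more
Group by X:
  weight(X=0) = 2/33
  weight(X=1) = 8/55
Total weight = 2/33 + 8/55 = 34/165
P(X=0 | obs) = 2/33 / 34/165 = 5/17
P(X=1 | obs) = 8/55 / 34/165 = 12/17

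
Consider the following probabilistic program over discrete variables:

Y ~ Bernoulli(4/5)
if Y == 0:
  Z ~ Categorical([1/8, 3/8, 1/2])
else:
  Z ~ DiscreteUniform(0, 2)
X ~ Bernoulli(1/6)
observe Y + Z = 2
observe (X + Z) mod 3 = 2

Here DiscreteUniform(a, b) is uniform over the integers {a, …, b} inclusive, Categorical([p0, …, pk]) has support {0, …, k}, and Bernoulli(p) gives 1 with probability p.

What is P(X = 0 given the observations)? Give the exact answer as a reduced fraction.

Enumerate traces; 2 have nonzero weight after conditioning:
  (Y=0, Z=2, X=0) weight 1/12
  (Y=1, Z=1, X=1) weight 2/45
Group by X:
  weight(X=0) = 1/12
  weight(X=1) = 2/45
Total weight = 1/12 + 2/45 = 23/180
P(X=0 | obs) = 1/12 / 23/180 = 15/23
P(X=1 | obs) = 2/45 / 23/180 = 8/23

P(X = 0 | obs) = 15/23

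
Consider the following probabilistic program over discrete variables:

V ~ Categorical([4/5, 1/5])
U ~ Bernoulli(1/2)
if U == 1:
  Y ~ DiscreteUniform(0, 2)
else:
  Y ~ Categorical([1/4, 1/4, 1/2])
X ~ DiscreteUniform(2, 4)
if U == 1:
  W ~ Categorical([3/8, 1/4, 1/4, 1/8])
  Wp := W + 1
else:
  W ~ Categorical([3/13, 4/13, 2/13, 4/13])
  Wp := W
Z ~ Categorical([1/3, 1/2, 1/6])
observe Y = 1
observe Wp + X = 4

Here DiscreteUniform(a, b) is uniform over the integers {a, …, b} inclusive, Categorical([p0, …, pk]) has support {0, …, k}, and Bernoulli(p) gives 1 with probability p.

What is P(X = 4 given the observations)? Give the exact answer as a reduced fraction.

Enumerate traces; 30 have nonzero weight after conditioning:
  (V=0, U=0, Y=1, X=2, W=2, Z=0) weight 1/585
  (V=0, U=0, Y=1, X=2, W=2, Z=1) weight 1/390
  (V=0, U=0, Y=1, X=2, W=2, Z=2) weight 1/1170
  (V=0, U=0, Y=1, X=3, W=1, Z=0) weight 2/585
  (V=0, U=0, Y=1, X=3, W=1, Z=1) weight 1/195
  (V=0, U=0, Y=1, X=3, W=1, Z=2) weight 1/585
  (V=0, U=0, Y=1, X=4, W=0, Z=0) weight 1/390
  (V=0, U=0, Y=1, X=4, W=0, Z=1) weight 1/260
  … 22 more
Group by X:
  weight(X=2) = 19/936
  weight(X=3) = 7/208
  weight(X=4) = 1/104
Total weight = 19/936 + 7/208 + 1/104 = 119/1872
P(X=2 | obs) = 19/936 / 119/1872 = 38/119
P(X=3 | obs) = 7/208 / 119/1872 = 9/17
P(X=4 | obs) = 1/104 / 119/1872 = 18/119

P(X = 4 | obs) = 18/119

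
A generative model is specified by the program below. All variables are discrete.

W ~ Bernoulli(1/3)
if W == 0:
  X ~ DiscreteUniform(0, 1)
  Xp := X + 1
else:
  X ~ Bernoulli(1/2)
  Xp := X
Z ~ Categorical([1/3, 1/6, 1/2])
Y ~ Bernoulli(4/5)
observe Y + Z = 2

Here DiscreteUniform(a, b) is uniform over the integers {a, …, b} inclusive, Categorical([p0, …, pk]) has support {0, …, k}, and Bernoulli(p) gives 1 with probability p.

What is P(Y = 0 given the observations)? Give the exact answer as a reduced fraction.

P(Y = 0 | obs) = 3/7

Enumerate traces; 8 have nonzero weight after conditioning:
  (W=0, X=0, Z=1, Y=1) weight 2/45
  (W=0, X=0, Z=2, Y=0) weight 1/30
  (W=0, X=1, Z=1, Y=1) weight 2/45
  (W=0, X=1, Z=2, Y=0) weight 1/30
  (W=1, X=0, Z=1, Y=1) weight 1/45
  (W=1, X=0, Z=2, Y=0) weight 1/60
  (W=1, X=1, Z=1, Y=1) weight 1/45
  (W=1, X=1, Z=2, Y=0) weight 1/60
Group by Y:
  weight(Y=0) = 1/10
  weight(Y=1) = 2/15
Total weight = 1/10 + 2/15 = 7/30
P(Y=0 | obs) = 1/10 / 7/30 = 3/7
P(Y=1 | obs) = 2/15 / 7/30 = 4/7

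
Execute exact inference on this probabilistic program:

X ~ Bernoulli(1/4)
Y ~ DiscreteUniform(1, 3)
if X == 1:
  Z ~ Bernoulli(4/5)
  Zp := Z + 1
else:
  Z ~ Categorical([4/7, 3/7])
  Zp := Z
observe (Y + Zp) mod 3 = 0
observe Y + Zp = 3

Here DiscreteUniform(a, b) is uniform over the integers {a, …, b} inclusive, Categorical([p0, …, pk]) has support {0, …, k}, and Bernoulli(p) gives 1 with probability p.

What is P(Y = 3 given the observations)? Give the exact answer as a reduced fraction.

P(Y = 3 | obs) = 3/7

Enumerate traces; 4 have nonzero weight after conditioning:
  (X=0, Y=2, Z=1) weight 3/28
  (X=0, Y=3, Z=0) weight 1/7
  (X=1, Y=1, Z=1) weight 1/15
  (X=1, Y=2, Z=0) weight 1/60
Group by Y:
  weight(Y=1) = 1/15
  weight(Y=2) = 13/105
  weight(Y=3) = 1/7
Total weight = 1/15 + 13/105 + 1/7 = 1/3
P(Y=1 | obs) = 1/15 / 1/3 = 1/5
P(Y=2 | obs) = 13/105 / 1/3 = 13/35
P(Y=3 | obs) = 1/7 / 1/3 = 3/7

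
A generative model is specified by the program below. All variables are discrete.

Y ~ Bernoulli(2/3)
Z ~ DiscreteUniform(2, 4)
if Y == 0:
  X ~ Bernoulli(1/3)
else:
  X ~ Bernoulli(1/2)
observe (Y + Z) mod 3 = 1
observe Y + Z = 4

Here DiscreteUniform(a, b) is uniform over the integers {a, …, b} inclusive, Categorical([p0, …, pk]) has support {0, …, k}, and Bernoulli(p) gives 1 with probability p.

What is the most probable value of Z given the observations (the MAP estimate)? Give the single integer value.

argmax_v P(Z = v | obs) = 3

Enumerate traces; 4 have nonzero weight after conditioning:
  (Y=0, Z=4, X=0) weight 2/27
  (Y=0, Z=4, X=1) weight 1/27
  (Y=1, Z=3, X=0) weight 1/9
  (Y=1, Z=3, X=1) weight 1/9
Group by Z:
  weight(Z=3) = 2/9
  weight(Z=4) = 1/9
Total weight = 2/9 + 1/9 = 1/3
P(Z=3 | obs) = 2/9 / 1/3 = 2/3
P(Z=4 | obs) = 1/9 / 1/3 = 1/3
argmax = 3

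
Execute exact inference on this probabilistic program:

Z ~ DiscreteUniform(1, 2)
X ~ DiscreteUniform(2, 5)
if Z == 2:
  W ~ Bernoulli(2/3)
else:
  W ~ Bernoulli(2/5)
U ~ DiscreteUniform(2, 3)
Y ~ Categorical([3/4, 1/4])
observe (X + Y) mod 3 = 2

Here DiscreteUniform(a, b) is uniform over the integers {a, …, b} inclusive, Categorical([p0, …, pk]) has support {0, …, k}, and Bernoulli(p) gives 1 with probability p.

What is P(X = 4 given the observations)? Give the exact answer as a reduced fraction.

Enumerate traces; 24 have nonzero weight after conditioning:
  (Z=1, X=2, W=0, U=2, Y=0) weight 9/320
  (Z=1, X=2, W=0, U=3, Y=0) weight 9/320
  (Z=1, X=2, W=1, U=2, Y=0) weight 3/160
  (Z=1, X=2, W=1, U=3, Y=0) weight 3/160
  (Z=1, X=4, W=0, U=2, Y=1) weight 3/320
  (Z=1, X=4, W=0, U=3, Y=1) weight 3/320
  (Z=1, X=4, W=1, U=2, Y=1) weight 1/160
  (Z=1, X=4, W=1, U=3, Y=1) weight 1/160
  (Z=1, X=5, W=0, U=2, Y=0) weight 9/320
  … 15 more
Group by X:
  weight(X=2) = 3/16
  weight(X=4) = 1/16
  weight(X=5) = 3/16
Total weight = 3/16 + 1/16 + 3/16 = 7/16
P(X=2 | obs) = 3/16 / 7/16 = 3/7
P(X=4 | obs) = 1/16 / 7/16 = 1/7
P(X=5 | obs) = 3/16 / 7/16 = 3/7

P(X = 4 | obs) = 1/7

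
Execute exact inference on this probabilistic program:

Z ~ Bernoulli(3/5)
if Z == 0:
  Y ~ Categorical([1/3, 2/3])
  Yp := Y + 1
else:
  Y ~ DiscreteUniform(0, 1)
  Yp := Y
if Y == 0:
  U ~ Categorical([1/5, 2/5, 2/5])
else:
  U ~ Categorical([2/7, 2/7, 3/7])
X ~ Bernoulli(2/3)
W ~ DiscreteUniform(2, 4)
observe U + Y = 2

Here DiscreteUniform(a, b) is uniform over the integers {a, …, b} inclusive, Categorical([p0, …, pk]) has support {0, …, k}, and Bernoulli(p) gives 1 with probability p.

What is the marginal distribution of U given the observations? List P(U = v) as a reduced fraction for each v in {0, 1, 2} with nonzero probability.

P(U=1) = 85/176, P(U=2) = 91/176

Enumerate traces; 24 have nonzero weight after conditioning:
  (Z=0, Y=0, U=2, X=0, W=2) weight 4/675
  (Z=0, Y=0, U=2, X=0, W=3) weight 4/675
  (Z=0, Y=0, U=2, X=0, W=4) weight 4/675
  (Z=0, Y=0, U=2, X=1, W=2) weight 8/675
  (Z=0, Y=0, U=2, X=1, W=3) weight 8/675
  (Z=0, Y=0, U=2, X=1, W=4) weight 8/675
  (Z=0, Y=1, U=1, X=0, W=2) weight 8/945
  (Z=0, Y=1, U=1, X=0, W=3) weight 8/945
  … 16 more
Group by U:
  weight(U=1) = 17/105
  weight(U=2) = 13/75
Total weight = 17/105 + 13/75 = 176/525
P(U=1 | obs) = 17/105 / 176/525 = 85/176
P(U=2 | obs) = 13/75 / 176/525 = 91/176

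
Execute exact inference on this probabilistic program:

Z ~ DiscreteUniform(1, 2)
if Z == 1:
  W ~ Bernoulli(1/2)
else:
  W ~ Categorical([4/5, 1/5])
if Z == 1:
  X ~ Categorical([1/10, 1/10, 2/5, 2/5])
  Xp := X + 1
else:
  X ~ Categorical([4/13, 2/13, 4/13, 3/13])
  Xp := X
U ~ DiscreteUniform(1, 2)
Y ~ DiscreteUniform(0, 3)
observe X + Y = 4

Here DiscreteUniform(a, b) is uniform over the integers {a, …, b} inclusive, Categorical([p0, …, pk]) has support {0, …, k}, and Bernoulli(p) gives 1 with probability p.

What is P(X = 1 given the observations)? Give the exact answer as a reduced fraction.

Enumerate traces; 24 have nonzero weight after conditioning:
  (Z=1, W=0, X=1, U=1, Y=3) weight 1/320
  (Z=1, W=0, X=1, U=2, Y=3) weight 1/320
  (Z=1, W=0, X=2, U=1, Y=2) weight 1/80
  (Z=1, W=0, X=2, U=2, Y=2) weight 1/80
  (Z=1, W=0, X=3, U=1, Y=1) weight 1/80
  (Z=1, W=0, X=3, U=2, Y=1) weight 1/80
  (Z=1, W=1, X=1, U=1, Y=3) weight 1/320
  (Z=1, W=1, X=1, U=2, Y=3) weight 1/320
  … 16 more
Group by X:
  weight(X=1) = 33/1040
  weight(X=2) = 23/260
  weight(X=3) = 41/520
Total weight = 33/1040 + 23/260 + 41/520 = 207/1040
P(X=1 | obs) = 33/1040 / 207/1040 = 11/69
P(X=2 | obs) = 23/260 / 207/1040 = 4/9
P(X=3 | obs) = 41/520 / 207/1040 = 82/207

P(X = 1 | obs) = 11/69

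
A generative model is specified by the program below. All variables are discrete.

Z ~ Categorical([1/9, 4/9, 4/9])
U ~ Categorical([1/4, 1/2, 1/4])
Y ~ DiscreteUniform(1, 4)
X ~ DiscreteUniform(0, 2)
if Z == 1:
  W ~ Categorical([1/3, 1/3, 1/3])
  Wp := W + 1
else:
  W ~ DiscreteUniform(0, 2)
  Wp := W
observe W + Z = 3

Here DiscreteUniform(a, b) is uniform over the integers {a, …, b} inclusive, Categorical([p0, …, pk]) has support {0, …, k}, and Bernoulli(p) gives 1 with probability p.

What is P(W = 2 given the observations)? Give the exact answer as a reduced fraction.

P(W = 2 | obs) = 1/2

Enumerate traces; 72 have nonzero weight after conditioning:
  (Z=1, U=0, Y=1, X=0, W=2) weight 1/324
  (Z=1, U=0, Y=1, X=1, W=2) weight 1/324
  (Z=1, U=0, Y=1, X=2, W=2) weight 1/324
  (Z=1, U=0, Y=2, X=0, W=2) weight 1/324
  (Z=1, U=0, Y=2, X=1, W=2) weight 1/324
  (Z=1, U=0, Y=2, X=2, W=2) weight 1/324
  (Z=1, U=0, Y=3, X=0, W=2) weight 1/324
  (Z=1, U=0, Y=3, X=1, W=2) weight 1/324
  (Z=2, U=0, Y=1, X=0, W=1) weight 1/324
  … 63 more
Group by W:
  weight(W=1) = 4/27
  weight(W=2) = 4/27
Total weight = 4/27 + 4/27 = 8/27
P(W=1 | obs) = 4/27 / 8/27 = 1/2
P(W=2 | obs) = 4/27 / 8/27 = 1/2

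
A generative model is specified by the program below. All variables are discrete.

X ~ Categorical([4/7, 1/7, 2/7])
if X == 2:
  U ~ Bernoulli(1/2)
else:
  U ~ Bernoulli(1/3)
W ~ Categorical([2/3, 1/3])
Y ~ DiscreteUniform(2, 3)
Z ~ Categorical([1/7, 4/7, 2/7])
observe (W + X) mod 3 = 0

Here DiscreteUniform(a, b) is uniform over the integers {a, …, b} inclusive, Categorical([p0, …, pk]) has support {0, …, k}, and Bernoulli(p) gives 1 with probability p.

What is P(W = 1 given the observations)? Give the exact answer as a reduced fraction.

P(W = 1 | obs) = 1/5

Enumerate traces; 24 have nonzero weight after conditioning:
  (X=0, U=0, W=0, Y=2, Z=0) weight 8/441
  (X=0, U=0, W=0, Y=2, Z=1) weight 32/441
  (X=0, U=0, W=0, Y=2, Z=2) weight 16/441
  (X=0, U=0, W=0, Y=3, Z=0) weight 8/441
  (X=0, U=0, W=0, Y=3, Z=1) weight 32/441
  (X=0, U=0, W=0, Y=3, Z=2) weight 16/441
  (X=0, U=1, W=0, Y=2, Z=0) weight 4/441
  (X=0, U=1, W=0, Y=2, Z=1) weight 16/441
  (X=2, U=0, W=1, Y=2, Z=0) weight 1/294
  … 15 more
Group by W:
  weight(W=0) = 8/21
  weight(W=1) = 2/21
Total weight = 8/21 + 2/21 = 10/21
P(W=0 | obs) = 8/21 / 10/21 = 4/5
P(W=1 | obs) = 2/21 / 10/21 = 1/5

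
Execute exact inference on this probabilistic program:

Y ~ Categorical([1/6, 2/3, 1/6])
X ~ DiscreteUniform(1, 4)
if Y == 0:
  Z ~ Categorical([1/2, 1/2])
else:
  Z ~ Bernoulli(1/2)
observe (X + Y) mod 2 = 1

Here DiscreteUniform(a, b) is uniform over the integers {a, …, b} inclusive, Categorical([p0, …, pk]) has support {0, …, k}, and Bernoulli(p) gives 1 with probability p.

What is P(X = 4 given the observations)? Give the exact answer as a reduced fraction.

Enumerate traces; 12 have nonzero weight after conditioning:
  (Y=0, X=1, Z=0) weight 1/48
  (Y=0, X=1, Z=1) weight 1/48
  (Y=0, X=3, Z=0) weight 1/48
  (Y=0, X=3, Z=1) weight 1/48
  (Y=1, X=2, Z=0) weight 1/12
  (Y=1, X=2, Z=1) weight 1/12
  (Y=1, X=4, Z=0) weight 1/12
  (Y=1, X=4, Z=1) weight 1/12
  … 4 more
Group by X:
  weight(X=1) = 1/12
  weight(X=2) = 1/6
  weight(X=3) = 1/12
  weight(X=4) = 1/6
Total weight = 1/12 + 1/6 + 1/12 + 1/6 = 1/2
P(X=1 | obs) = 1/12 / 1/2 = 1/6
P(X=2 | obs) = 1/6 / 1/2 = 1/3
P(X=3 | obs) = 1/12 / 1/2 = 1/6
P(X=4 | obs) = 1/6 / 1/2 = 1/3

P(X = 4 | obs) = 1/3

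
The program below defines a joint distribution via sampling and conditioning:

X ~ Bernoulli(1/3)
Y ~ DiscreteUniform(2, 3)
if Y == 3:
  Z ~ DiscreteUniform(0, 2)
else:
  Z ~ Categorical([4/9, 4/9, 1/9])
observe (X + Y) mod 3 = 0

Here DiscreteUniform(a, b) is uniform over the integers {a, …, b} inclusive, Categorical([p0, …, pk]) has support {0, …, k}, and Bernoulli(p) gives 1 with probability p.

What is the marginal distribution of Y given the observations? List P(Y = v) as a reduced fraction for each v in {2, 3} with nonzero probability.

Enumerate traces; 6 have nonzero weight after conditioning:
  (X=0, Y=3, Z=0) weight 1/9
  (X=0, Y=3, Z=1) weight 1/9
  (X=0, Y=3, Z=2) weight 1/9
  (X=1, Y=2, Z=0) weight 2/27
  (X=1, Y=2, Z=1) weight 2/27
  (X=1, Y=2, Z=2) weight 1/54
Group by Y:
  weight(Y=2) = 1/6
  weight(Y=3) = 1/3
Total weight = 1/6 + 1/3 = 1/2
P(Y=2 | obs) = 1/6 / 1/2 = 1/3
P(Y=3 | obs) = 1/3 / 1/2 = 2/3

P(Y=2) = 1/3, P(Y=3) = 2/3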